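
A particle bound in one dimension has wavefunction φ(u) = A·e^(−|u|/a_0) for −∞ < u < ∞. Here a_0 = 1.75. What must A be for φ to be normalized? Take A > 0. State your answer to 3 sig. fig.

The normalization condition is ∫|φ|² du = 1 from −∞ to ∞.
∫|φ|² du = A²·(a_0).
Plugging in a_0 = 1.75 yields A = 0.7559.

A ≈ 0.756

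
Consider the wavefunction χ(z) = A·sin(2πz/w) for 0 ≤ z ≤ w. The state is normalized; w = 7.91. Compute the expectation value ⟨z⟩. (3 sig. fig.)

⟨z⟩ = ∫ z |χ|² dz over the full domain.
With ∫₀^w sin²(nπz/w) dz = w/2, the ratio of the moment integral to the normalization integral gives ⟨z⟩ = w/2.
With w = 7.91, ⟨z⟩ = 3.955.

⟨z⟩ ≈ 3.96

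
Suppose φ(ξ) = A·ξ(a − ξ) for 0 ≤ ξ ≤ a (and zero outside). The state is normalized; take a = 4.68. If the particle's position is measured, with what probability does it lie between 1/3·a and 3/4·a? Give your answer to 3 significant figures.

P ≈ 0.687

The probability is P = ∫ |φ|² dξ over [1/3·a, 3/4·a].
Since A² = 1/(a^5/30), this is the region integral divided by the full normalization integral.
In terms of u = ξ/a (A² and the length scale cancel between numerator and denominator), P = [∫_{1/3}^{3/4} u^2·(1 - u)^2 du] / [∫_{0}^{1} u^2·(1 - u)^2 du].
An antiderivative of u^2·(1 - u)^2 is u^3·(6·u^2 - 15·u + 10)/30; evaluating from 1/3 to 3/4 gives ≈ 0.022887, while the full integral is 1/30.
Taking the ratio, P = 0.6866.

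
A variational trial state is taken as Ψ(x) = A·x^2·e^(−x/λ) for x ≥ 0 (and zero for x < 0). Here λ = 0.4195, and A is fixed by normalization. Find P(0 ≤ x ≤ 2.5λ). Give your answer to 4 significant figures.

P = ∫_{0}^{2.5λ} |Ψ(x)|² dx.
With A² fixed by ∫|Ψ|² = 1, i.e. A² = (3·λ^5/4)^(−1), substitute and integrate.
Substituting u = x/λ, A² and the length scale cancel in the ratio: P = ∫_{0}^{2.5} u^4·e^(-2·u) du / ∫_{0}^{∞} u^4·e^(-2·u) du.
Using ∫ u^4·e^(-2·u) du = -(u^4/2 + u^3 + 3·u^2/2 + 3·u/2 + 3/4)·e^(-2·u), the numerator is 3/4 - 1569·e^(-5)/32 and the denominator is 3/4.
The result is P = 0.55951.

P ≈ 0.5595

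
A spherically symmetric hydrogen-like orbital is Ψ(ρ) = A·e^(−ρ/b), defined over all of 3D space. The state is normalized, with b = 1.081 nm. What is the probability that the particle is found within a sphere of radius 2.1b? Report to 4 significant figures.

Integrate the radial probability density 4πρ²|Ψ|² over ρ ≤ 2.1b.
The full normalization integral is A²·[π·b^3] = 1, fixing A².
Substituting u = ρ/b, A², 4π and the length scale all cancel in the ratio: P = ∫_{0}^{2.1} u^2·e^(-2·u) du / ∫_{0}^{∞} u^2·e^(-2·u) du.
Using ∫ u^2·e^(-2·u) du = -(2·u^2 + 2·u + 1)·e^(-2·u)/4, the numerator is 1/4 - 701·e^(-21/5)/200 and the denominator is 1/4.
Taking the ratio yields P = 0.78976.

P ≈ 0.7898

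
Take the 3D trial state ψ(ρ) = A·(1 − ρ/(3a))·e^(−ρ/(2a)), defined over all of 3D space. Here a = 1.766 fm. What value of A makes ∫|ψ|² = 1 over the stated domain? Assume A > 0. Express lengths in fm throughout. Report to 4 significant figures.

A ≈ 0.1472 fm^(-3/2)

The normalization condition is ∫|ψ|² 4πρ² dρ = 1 from 0 to ∞.
In 3D with spherical symmetry the volume element is 4πρ² dρ.
Using ∫₀^∞ ρⁿ e^(−αρ) dρ = n!/αⁿ⁺¹, carrying out the integral gives A² · 8·π·a^3/3.
So A² = (8·π·a^3/3)^(−1).
With a = 1.766: A² = 0.021673 and A = 0.14722.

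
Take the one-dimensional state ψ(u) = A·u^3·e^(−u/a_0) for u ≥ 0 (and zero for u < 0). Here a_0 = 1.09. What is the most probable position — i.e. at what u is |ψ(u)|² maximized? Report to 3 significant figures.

The maximum of |ψ(u)|² occurs where its derivative vanishes.
Solving yields u = 3·a_0.
With a_0 = 1.09, the most probable position is 3.270.

u ≈ 3.27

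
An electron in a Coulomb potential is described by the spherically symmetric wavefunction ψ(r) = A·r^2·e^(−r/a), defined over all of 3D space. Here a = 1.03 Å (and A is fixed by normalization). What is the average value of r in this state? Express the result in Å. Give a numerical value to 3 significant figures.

⟨r⟩ ≈ 3.61 Å

The expectation value is the |ψ|²-weighted average of r: ∫ r|ψ|² 4πr² dr.
Recall ∫₀^∞ r^m e^(−r/β) dr = m!·β^(m+1), evaluating both integrals, ⟨r⟩ = 7·a/2.
Putting a = 1.03 gives 3.605.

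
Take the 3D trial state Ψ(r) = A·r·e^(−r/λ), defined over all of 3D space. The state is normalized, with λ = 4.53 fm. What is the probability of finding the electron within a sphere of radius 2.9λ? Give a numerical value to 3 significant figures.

P = ∫ |Ψ|² 4πr² dr over r ≤ 2.9λ.
Normalization gives A² = 1/(3·π·λ^5).
Substituting u = r/λ, A², 4π and the length scale all cancel in the ratio: P = ∫_{0}^{2.9} u^4·e^(-2·u) du / ∫_{0}^{∞} u^4·e^(-2·u) du.
With ∫ u^4·e^(-2·u) du = -(u^4/2 + u^3 + 3·u^2/2 + 3·u/2 + 3/4)·e^(-2·u) + C, the region integral is ≈ 0.51546 and the full one is 3/4.
This evaluates to P = 0.6873.

P ≈ 0.687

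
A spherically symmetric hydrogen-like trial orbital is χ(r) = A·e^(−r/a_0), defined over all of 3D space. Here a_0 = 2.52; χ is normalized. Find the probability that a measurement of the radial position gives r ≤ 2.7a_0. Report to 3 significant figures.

P ≈ 0.905

Integrate the radial probability density 4πr²|χ|² over r ≤ 2.7a_0.
The full normalization integral is A²·[π·a_0^3] = 1, fixing A².
Let u = r/a_0; then A², 4π and the length scale all cancel, so P = ∫_{0}^{2.7} u^2·e^(-2·u) du ÷ ∫_{0}^{∞} u^2·e^(-2·u) du.
With ∫ u^2·e^(-2·u) du = -(2·u^2 + 2·u + 1)·e^(-2·u)/4 + C, the region integral is 1/4 - 1049·e^(-27/5)/200 and the full one is 1/4.
This evaluates to P = 0.9052.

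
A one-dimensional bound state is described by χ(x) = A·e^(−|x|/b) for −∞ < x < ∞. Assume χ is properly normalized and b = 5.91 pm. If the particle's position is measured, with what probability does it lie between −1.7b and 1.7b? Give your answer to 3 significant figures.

P ≈ 0.967

The probability is P = ∫ |χ|² dx over [−1.7b, 1.7b].
Since A² = 1/(b), this is the region integral divided by the full normalization integral.
Both integrals are even about x = 0, so only the x ≥ 0 halves are needed (the factors of 2 cancel). Let u = x/b; then A² and the length scale cancel, so P = ∫_{0}^{1.7} e^(-2·u) du ÷ ∫_{0}^{∞} e^(-2·u) du.
With ∫ e^(-2·u) du = -e^(-2·u)/2 + C, the region integral is 1/2 - e^(-17/5)/2 and the full one is 1/2.
Evaluating gives P = 0.9666.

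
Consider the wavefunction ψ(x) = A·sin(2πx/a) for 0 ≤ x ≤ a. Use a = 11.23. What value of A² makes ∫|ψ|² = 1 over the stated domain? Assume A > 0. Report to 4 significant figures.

We need A² ∫|f|² dx = 1, taking the integral from 0 to a.
Using sin²θ = (1 − cos 2θ)/2, carrying out the integral gives A² · a/2.
So A² = (a/2)^(−1).
With a = 11.23: A² = 0.17809 and A = 0.42201.

A^2 ≈ 0.1781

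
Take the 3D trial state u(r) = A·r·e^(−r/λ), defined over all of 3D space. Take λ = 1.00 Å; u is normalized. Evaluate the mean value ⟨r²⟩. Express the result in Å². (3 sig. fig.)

By definition ⟨r²⟩ = ∫ r^2 |u(r)|² 4πr² dr.
Recall ∫₀^∞ r^m e^(−r/β) dr = m!·β^(m+1), since the A² factors cancel between numerator and denominator, ⟨r²⟩ = 15·λ^2/2.
Putting λ = 1.00 gives 7.500.

⟨r^2⟩ ≈ 7.50 Å^2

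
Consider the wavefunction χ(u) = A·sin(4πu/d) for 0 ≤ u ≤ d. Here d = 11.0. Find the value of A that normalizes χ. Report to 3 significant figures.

A ≈ 0.426

Normalization requires ∫|χ|² du = 1, integrated from 0 to d.
With ∫₀^d sin²(nπu/d) du = d/2, carrying out the integral gives A² · d/2.
With d = 11.0: A² = 0.1818 and A = 0.4264.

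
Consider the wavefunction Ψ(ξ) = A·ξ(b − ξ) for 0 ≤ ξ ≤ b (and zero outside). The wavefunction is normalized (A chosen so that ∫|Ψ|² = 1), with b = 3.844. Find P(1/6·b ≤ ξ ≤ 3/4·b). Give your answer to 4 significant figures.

The probability is P = ∫ |Ψ|² dξ over [1/6·b, 3/4·b].
With A² fixed by ∫|Ψ|² = 1, i.e. A² = (b^5/30)^(−1), substitute and integrate.
Let u = ξ/b; then A² and the length scale cancel, so P = ∫_{1/6}^{3/4} u^2·(1 - u)^2 du ÷ ∫_{0}^{1} u^2·(1 - u)^2 du.
An antiderivative of u^2·(1 - u)^2 is u^3·(6·u^2 - 15·u + 10)/30; evaluating from 1/6 to 3/4 gives ≈ 0.0286997, while the full integral is 1/30.
The result is P = 0.86099.

P ≈ 0.8610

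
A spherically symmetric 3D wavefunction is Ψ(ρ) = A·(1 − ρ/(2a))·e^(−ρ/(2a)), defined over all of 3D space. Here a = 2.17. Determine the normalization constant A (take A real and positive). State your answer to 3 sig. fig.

Normalization requires ∫|Ψ|² 4πρ² dρ = 1, integrated from 0 to ∞.
Carrying out the integral gives A² · 8·π·a^3.
Hence A² = 1/[8·π·a^3].
With a = 2.17: A² = 0.003894 and A = 0.06240.

A ≈ 0.0624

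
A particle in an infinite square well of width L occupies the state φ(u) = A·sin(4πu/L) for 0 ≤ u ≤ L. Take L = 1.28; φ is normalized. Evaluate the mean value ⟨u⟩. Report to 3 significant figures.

⟨u⟩ ≈ 0.640

The expectation value is the |φ|²-weighted average of u: ∫ u|φ|² du.
Using sin²θ = (1 − cos 2θ)/2, since the A² factors cancel between numerator and denominator, ⟨u⟩ = L/2.
Putting L = 1.28 gives 0.6400.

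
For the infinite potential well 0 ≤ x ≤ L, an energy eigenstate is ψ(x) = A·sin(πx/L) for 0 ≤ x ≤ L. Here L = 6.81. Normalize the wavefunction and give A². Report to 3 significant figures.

A^2 ≈ 0.294

Require ∫ |ψ|² dx = 1 over the whole domain.
Using sin²θ = (1 − cos 2θ)/2, with ψ = A·sin(πx/L), the integral evaluates to A²·[L/2].
Hence A² = 1/[L/2].
Substituting L = 6.81 gives A² = 0.2937, so A = 0.5419.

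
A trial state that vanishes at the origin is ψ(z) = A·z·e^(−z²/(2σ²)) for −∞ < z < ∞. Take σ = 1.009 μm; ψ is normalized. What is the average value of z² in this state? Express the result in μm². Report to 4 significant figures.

⟨z^2⟩ ≈ 1.527 μm^2

The expectation value is the |ψ|²-weighted average of z^2: ∫ z^2|ψ|² dz.
With ∫_{−∞}^{∞} z^(2m) e^(−αz²) dz = (2m−1)!!·√π / (2^m α^(m+1/2)), the ratio of the moment integral to the normalization integral gives ⟨z²⟩ = 3·σ^2/2.
With σ = 1.009, ⟨z^2⟩ = 1.5271.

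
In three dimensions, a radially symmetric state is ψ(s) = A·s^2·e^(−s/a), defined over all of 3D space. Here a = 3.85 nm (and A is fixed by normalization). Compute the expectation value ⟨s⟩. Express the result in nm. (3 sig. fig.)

⟨s⟩ = ∫ s |ψ|² 4πs² ds over the full domain.
Evaluating both integrals, ⟨s⟩ = 7·a/2.
Putting a = 3.85 gives 13.48.

⟨s⟩ ≈ 13.5 nm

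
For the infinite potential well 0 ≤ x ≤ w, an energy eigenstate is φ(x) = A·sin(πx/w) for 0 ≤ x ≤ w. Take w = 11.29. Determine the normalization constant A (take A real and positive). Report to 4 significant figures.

Require ∫ |φ|² dx = 1 over the whole domain.
Using sin²θ = (1 − cos 2θ)/2, with φ = A·sin(πx/w), the integral evaluates to A²·[w/2].
Setting this equal to 1 gives A² = 1/(w/2).
Plugging in w = 11.29 yields A = 0.42089.

A ≈ 0.4209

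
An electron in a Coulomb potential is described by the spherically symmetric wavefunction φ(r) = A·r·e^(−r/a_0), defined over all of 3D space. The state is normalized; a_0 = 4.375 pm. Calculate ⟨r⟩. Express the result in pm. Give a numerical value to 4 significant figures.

By definition ⟨r⟩ = ∫ r |φ(r)|² 4πr² dr.
Evaluating both integrals, ⟨r⟩ = 5·a_0/2.
Putting a_0 = 4.375 gives 10.938.

⟨r⟩ ≈ 10.94 pm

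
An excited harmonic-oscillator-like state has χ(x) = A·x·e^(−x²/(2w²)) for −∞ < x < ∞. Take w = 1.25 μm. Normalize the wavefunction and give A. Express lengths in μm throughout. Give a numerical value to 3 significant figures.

Require ∫ |χ|² dx = 1 over the whole domain.
Differentiating ∫e^(−αx²) dx = √(π/α) under α to get the higher moments, carrying out the integral gives A² · √(π)·w^3/2.
Hence A² = 1/[√(π)·w^3/2].
Substituting w = 1.25 gives A² = 0.5777, so A = 0.7601.

A ≈ 0.760 μm^(-3/2)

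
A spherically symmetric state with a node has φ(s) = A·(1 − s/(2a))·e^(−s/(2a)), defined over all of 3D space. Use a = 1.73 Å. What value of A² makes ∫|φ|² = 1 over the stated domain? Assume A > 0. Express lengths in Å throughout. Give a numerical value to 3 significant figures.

Require ∫ |φ|² 4πs² ds = 1 over the whole domain.
In 3D with spherical symmetry the volume element is 4πs² ds.
Using ∫₀^∞ sⁿ e^(−αs) ds = n!/αⁿ⁺¹, carrying out the integral gives A² · 8·π·a^3.
Hence A² = 1/[8·π·a^3].
Substituting a = 1.73 gives A² = 0.007685, so A = 0.08766.

A^2 ≈ 0.00768 Å^(-3)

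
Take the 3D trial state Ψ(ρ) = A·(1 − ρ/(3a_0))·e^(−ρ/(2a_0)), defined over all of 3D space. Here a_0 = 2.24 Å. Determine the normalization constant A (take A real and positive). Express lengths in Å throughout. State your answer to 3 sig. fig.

A ≈ 0.103 Å^(-3/2)

The normalization condition is ∫|Ψ|² 4πρ² dρ = 1 from 0 to ∞.
In 3D with spherical symmetry the volume element is 4πρ² dρ.
With Ψ = A·(1 − ρ/(3a_0))·e^(−ρ/(2a_0)), the integral evaluates to A²·[8·π·a_0^3/3].
Setting this equal to 1 gives A² = 1/(8·π·a_0^3/3).
Substituting a_0 = 2.24 gives A² = 0.01062, so A = 0.1031.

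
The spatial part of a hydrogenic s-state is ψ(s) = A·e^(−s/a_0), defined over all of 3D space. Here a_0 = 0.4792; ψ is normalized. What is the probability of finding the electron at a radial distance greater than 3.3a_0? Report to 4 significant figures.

P ≈ 0.03997

Integrate the radial probability density 4πs²|ψ|² over s > 3.3a_0.
The full normalization integral is A²·[π·a_0^3] = 1, fixing A².
Substituting u = s/a_0, A², 4π and the length scale all cancel in the ratio: P = ∫_{3.3}^{∞} u^2·e^(-2·u) du / ∫_{0}^{∞} u^2·e^(-2·u) du.
Using ∫ u^2·e^(-2·u) du = -(2·u^2 + 2·u + 1)·e^(-2·u)/4, the numerator is 1469·e^(-33/5)/200 and the denominator is 1/4.
The region integral divided by the full integral gives P = 0.039968.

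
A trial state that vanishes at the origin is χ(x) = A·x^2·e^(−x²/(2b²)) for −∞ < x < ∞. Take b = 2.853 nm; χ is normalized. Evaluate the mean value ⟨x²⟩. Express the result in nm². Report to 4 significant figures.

⟨x^2⟩ ≈ 20.35 nm^2

⟨x²⟩ = ∫ x^2 |χ|² dx over the full domain.
Since the A² factors cancel between numerator and denominator, ⟨x²⟩ = 5·b^2/2.
With b = 2.853, ⟨x^2⟩ = 20.349.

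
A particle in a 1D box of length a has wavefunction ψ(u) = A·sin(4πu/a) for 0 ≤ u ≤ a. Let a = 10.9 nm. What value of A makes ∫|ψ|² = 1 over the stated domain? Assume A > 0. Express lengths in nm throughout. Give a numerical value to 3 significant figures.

A ≈ 0.428 nm^(-1/2)

Normalization requires ∫|ψ|² du = 1, integrated from 0 to a.
Using sin²θ = (1 − cos 2θ)/2, with ψ = A·sin(4πu/a), the integral evaluates to A²·[a/2].
Hence A² = 1/[a/2].
With a = 10.9: A² = 0.1835 and A = 0.4284.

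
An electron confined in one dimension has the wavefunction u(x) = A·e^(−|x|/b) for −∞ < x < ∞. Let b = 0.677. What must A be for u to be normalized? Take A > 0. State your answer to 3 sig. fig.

Normalization requires ∫|u|² dx = 1, integrated from −∞ to ∞.
With ∫₀^∞ x^0 e^(−αx) dx = 0!/α^1, carrying out the integral gives A² · b.
Substituting b = 0.677 gives A² = 1.477, so A = 1.215.

A ≈ 1.22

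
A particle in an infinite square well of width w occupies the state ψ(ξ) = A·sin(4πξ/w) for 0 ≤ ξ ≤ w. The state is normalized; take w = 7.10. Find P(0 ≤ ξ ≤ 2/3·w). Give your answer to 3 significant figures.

P ≈ 0.701

The probability is P = ∫ |ψ|² dξ over [0, 2/3·w].
With A² fixed by ∫|ψ|² = 1, i.e. A² = (w/2)^(−1), substitute and integrate.
In terms of u = ξ/w (A² and the length scale cancel between numerator and denominator), P = [∫_{0}^{2/3} sin(4·π·u)^2 du] / [∫_{0}^{1} sin(4·π·u)^2 du].
An antiderivative of sin(4·π·u)^2 is u/2 - sin(4·π·u)·cos(4·π·u)/(8·π); evaluating from 0 to 2/3 gives √(3)/(32·π) + 1/3, while the full integral is 1/2.
This works out to P = √(3)/(16·π) + 2/3.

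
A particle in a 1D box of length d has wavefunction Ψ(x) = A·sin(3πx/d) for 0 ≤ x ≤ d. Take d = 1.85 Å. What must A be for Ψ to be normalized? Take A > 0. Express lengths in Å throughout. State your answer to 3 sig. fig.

A ≈ 1.04 Å^(-1/2)

The normalization condition is ∫|Ψ|² dx = 1 from 0 to d.
The integral (without the A² prefactor) comes out to d/2.
With d = 1.85: A² = 1.081 and A = 1.040.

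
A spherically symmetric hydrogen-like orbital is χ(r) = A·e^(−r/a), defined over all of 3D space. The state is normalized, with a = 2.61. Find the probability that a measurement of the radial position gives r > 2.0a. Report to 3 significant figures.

P ≈ 0.238

P = ∫ |χ|² 4πr² dr over r > 2.0a.
A² is fixed by ∫₀^∞ 4πr²|χ|² dr = 1, i.e. A² = (π·a^3)^(−1).
Let u = r/a; then A², 4π and the length scale all cancel, so P = ∫_{2.0}^{∞} u^2·e^(-2·u) du ÷ ∫_{0}^{∞} u^2·e^(-2·u) du.
Using ∫ u^2·e^(-2·u) du = -(2·u^2 + 2·u + 1)·e^(-2·u)/4, the numerator is 13·e^(-4)/4 and the denominator is 1/4.
The region integral divided by the full integral gives P = 0.2381.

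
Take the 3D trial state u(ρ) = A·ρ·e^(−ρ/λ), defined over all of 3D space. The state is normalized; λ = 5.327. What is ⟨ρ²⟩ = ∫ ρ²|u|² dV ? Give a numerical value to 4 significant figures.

⟨ρ²⟩ = ∫ ρ^2 |u|² 4πρ² dρ over the full domain.
Since the A² factors cancel between numerator and denominator, ⟨ρ²⟩ = 15·λ^2/2.
Putting λ = 5.327 gives 212.83.

⟨ρ^2⟩ ≈ 212.8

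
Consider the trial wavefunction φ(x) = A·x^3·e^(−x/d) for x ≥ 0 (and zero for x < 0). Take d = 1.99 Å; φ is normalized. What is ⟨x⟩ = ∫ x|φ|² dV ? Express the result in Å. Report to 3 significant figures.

⟨x⟩ = ∫ x |φ|² dx over the full domain.
With ∫₀^∞ x^7 e^(−αx) dx = 7!/α^8, since the A² factors cancel between numerator and denominator, ⟨x⟩ = 7·d/2.
Putting d = 1.99 gives 6.965.

⟨x⟩ ≈ 6.97 Å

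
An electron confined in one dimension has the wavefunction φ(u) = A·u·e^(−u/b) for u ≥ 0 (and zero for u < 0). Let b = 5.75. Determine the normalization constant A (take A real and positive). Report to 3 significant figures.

We need A² ∫|f|² du = 1, taking the integral from 0 to ∞.
The integral (without the A² prefactor) comes out to b^3/4.
So A² = (b^3/4)^(−1).
Plugging in b = 5.75 yields A = 0.1451.

A ≈ 0.145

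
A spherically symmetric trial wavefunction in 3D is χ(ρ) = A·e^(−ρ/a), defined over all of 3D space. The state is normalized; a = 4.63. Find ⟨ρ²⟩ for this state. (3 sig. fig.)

By definition ⟨ρ²⟩ = ∫ ρ^2 |χ(ρ)|² 4πρ² dρ.
With ∫₀^∞ ρ^4 e^(−αρ) dρ = 4!/α^5, evaluating both integrals, ⟨ρ²⟩ = 3·a^2.
With a = 4.63, ⟨ρ^2⟩ = 64.31.

⟨ρ^2⟩ ≈ 64.3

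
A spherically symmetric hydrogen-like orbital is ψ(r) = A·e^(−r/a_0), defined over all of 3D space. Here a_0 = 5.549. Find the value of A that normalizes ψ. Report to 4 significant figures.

A ≈ 0.04316

We need A² ∫|f|² 4πr² dr = 1, taking the integral from 0 to ∞.
In 3D with spherical symmetry the volume element is 4πr² dr.
Recall ∫₀^∞ r^m e^(−r/β) dr = m!·β^(m+1), the integral (without the A² prefactor) comes out to π·a_0^3.
Setting this equal to 1 gives A² = 1/(π·a_0^3).
Plugging in a_0 = 5.549 yields A = 0.043162.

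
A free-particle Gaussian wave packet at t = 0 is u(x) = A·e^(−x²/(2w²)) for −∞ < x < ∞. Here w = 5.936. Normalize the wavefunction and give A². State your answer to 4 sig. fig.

A^2 ≈ 0.09505

The normalization condition is ∫|u|² dx = 1 from −∞ to ∞.
With ∫_{−∞}^{∞} x^(2m) e^(−αx²) dx = (2m−1)!!·√π / (2^m α^(m+1/2)), the integral (without the A² prefactor) comes out to √(π)·w.
Hence A² = 1/[√(π)·w].
Substituting w = 5.936 gives A² = 0.095045, so A = 0.30829.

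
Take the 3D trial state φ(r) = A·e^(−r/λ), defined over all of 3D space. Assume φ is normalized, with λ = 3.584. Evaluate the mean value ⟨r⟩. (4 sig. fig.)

⟨r⟩ ≈ 5.376

The expectation value is the |φ|²-weighted average of r: ∫ r|φ|² 4πr² dr.
Since the A² factors cancel between numerator and denominator, ⟨r⟩ = 3·λ/2.
With λ = 3.584, ⟨r⟩ = 5.3760.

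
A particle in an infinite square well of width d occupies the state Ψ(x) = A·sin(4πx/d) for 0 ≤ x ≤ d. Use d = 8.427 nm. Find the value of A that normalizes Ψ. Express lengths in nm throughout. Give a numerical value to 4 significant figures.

A ≈ 0.4872 nm^(-1/2)

Normalization requires ∫|Ψ|² dx = 1, integrated from 0 to d.
∫|Ψ|² dx = A²·(d/2).
Setting this equal to 1 gives A² = 1/(d/2).
Substituting d = 8.427 gives A² = 0.23733, so A = 0.48717.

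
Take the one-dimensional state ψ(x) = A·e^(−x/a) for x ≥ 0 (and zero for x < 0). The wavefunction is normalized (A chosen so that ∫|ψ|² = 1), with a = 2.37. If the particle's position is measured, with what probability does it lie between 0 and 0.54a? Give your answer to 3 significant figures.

|ψ|² is the probability density, so P = ∫_{0}^{0.54a} |ψ|² dx.
With A² fixed by ∫|ψ|² = 1, i.e. A² = (a/2)^(−1), substitute and integrate.
Let u = x/a; then A² and the length scale cancel, so P = ∫_{0}^{0.54} e^(-2·u) du ÷ ∫_{0}^{∞} e^(-2·u) du.
Using ∫ e^(-2·u) du = -e^(-2·u)/2, the numerator is 1/2 - e^(-27/25)/2 and the denominator is 1/2.
Taking the ratio, P = 0.6604.

P ≈ 0.660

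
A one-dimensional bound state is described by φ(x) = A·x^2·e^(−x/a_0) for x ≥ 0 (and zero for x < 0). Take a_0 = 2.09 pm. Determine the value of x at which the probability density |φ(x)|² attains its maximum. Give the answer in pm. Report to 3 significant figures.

x ≈ 4.18 pm

Set d/dx [|φ(x)|²] = 0 and solve for x > 0.
This gives x = 2·a_0.
With a_0 = 2.09, the most probable position is 4.180 pm.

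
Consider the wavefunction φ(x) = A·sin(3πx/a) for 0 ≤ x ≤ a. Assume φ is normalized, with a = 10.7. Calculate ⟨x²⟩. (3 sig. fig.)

⟨x²⟩ = ∫ x^2 |φ|² dx over the full domain.
The ratio of the moment integral to the normalization integral gives ⟨x²⟩ = -a^2/(18·π^2) + a^2/3.
Putting a = 10.7 gives 37.52.

⟨x^2⟩ ≈ 37.5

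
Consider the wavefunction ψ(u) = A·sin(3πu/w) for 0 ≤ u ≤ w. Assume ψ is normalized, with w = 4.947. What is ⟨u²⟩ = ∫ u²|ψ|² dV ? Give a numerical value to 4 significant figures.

⟨u^2⟩ ≈ 8.020

⟨u²⟩ = ∫ u^2 |ψ|² du over the full domain.
The ratio of the moment integral to the normalization integral gives ⟨u²⟩ = -w^2/(18·π^2) + w^2/3.
With w = 4.947, ⟨u^2⟩ = 8.0198.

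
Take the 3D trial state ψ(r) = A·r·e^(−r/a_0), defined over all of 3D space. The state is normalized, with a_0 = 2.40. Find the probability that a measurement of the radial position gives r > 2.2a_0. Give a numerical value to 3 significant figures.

P ≈ 0.551

Integrate the radial probability density 4πr²|ψ|² over r > 2.2a_0.
The full normalization integral is A²·[3·π·a_0^5] = 1, fixing A².
Let u = r/a_0; then A², 4π and the length scale all cancel, so P = ∫_{2.2}^{∞} u^4·e^(-2·u) du ÷ ∫_{0}^{∞} u^4·e^(-2·u) du.
An antiderivative of u^4·e^(-2·u) is -(u^4/2 + u^3 + 3·u^2/2 + 3·u/2 + 3/4)·e^(-2·u); evaluating from 2.2 to ∞ gives ≈ 0.41339, while the full integral is 3/4.
Taking the ratio yields P = 0.5512.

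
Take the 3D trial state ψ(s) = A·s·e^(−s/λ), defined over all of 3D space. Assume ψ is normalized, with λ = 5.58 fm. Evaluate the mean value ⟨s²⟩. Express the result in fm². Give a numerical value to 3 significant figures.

⟨s²⟩ = ∫ s^2 |ψ|² 4πs² ds over the full domain.
Since the A² factors cancel between numerator and denominator, ⟨s²⟩ = 15·λ^2/2.
Putting λ = 5.58 gives 233.5.

⟨s^2⟩ ≈ 234 fm^2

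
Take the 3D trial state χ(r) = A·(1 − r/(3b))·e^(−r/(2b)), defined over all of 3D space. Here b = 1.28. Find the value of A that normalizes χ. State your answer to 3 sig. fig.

Require ∫ |χ|² 4πr² dr = 1 over the whole domain.
The angular integral contributes 4π, leaving ∫₀^∞ r²|χ|² dr.
Recall ∫₀^∞ r^m e^(−r/β) dr = m!·β^(m+1), with χ = A·(1 − r/(3b))·e^(−r/(2b)), the integral evaluates to A²·[8·π·b^3/3].
Setting this equal to 1 gives A² = 1/(8·π·b^3/3).
With b = 1.28: A² = 0.05692 and A = 0.2386.

A ≈ 0.239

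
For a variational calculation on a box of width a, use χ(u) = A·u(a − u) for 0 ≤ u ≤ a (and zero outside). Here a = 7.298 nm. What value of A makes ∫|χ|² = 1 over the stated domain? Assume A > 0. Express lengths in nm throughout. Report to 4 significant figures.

A ≈ 0.03807 nm^(-5/2)

The normalization condition is ∫|χ|² du = 1 from 0 to a.
Expanding the polynomial and integrating term by term, the integral (without the A² prefactor) comes out to a^5/30.
Setting this equal to 1 gives A² = 1/(a^5/30).
Plugging in a = 7.298 yields A = 0.038067.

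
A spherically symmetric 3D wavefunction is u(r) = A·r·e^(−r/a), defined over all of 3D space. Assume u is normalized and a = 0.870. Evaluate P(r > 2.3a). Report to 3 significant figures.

P ≈ 0.513

Integrate the radial probability density 4πr²|u|² over r > 2.3a.
The full normalization integral is A²·[3·π·a^5] = 1, fixing A².
In terms of t = r/a (A², 4π and the length scale all cancel between numerator and denominator), P = [∫_{2.3}^{∞} t^4·e^(-2·t) dt] / [∫_{0}^{∞} t^4·e^(-2·t) dt].
Using ∫ t^4·e^(-2·t) dt = -(t^4/2 + t^3 + 3·t^2/2 + 3·t/2 + 3/4)·e^(-2·t), the numerator is ≈ 0.38493 and the denominator is 3/4.
Taking the ratio yields P = 0.5132.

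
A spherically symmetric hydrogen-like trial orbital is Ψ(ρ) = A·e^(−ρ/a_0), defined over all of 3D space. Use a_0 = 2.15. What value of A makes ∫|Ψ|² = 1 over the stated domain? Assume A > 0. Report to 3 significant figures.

A ≈ 0.179

The normalization condition is ∫|Ψ|² 4πρ² dρ = 1 from 0 to ∞.
(Spherical symmetry: dV = 4πρ² dρ.)
With ∫₀^∞ ρ^2 e^(−αρ) dρ = 2!/α^3, with Ψ = A·e^(−ρ/a_0), the integral evaluates to A²·[π·a_0^3].
So A² = (π·a_0^3)^(−1).
Substituting a_0 = 2.15 gives A² = 0.03203, so A = 0.1790.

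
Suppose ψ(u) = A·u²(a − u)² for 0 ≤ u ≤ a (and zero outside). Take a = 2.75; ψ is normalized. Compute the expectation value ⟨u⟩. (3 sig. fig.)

⟨u⟩ ≈ 1.38

⟨u⟩ = ∫ u |ψ|² du over the full domain.
Since the A² factors cancel between numerator and denominator, ⟨u⟩ = a/2.
With a = 2.75, ⟨u⟩ = 1.375.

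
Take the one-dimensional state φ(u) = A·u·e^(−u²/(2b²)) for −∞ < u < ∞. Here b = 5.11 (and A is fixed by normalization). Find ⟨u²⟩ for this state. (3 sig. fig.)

⟨u²⟩ = ∫ u^2 |φ|² du over the full domain.
The ratio of the moment integral to the normalization integral gives ⟨u²⟩ = 3·b^2/2.
With b = 5.11, ⟨u^2⟩ = 39.17.

⟨u^2⟩ ≈ 39.2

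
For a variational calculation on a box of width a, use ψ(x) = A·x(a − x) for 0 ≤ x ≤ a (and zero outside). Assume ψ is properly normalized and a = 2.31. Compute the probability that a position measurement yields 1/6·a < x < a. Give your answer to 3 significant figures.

|ψ|² is the probability density, so P = ∫_{1/6·a}^{a} |ψ|² dx.
With A² fixed by ∫|ψ|² = 1, i.e. A² = (a^5/30)^(−1), substitute and integrate.
Let u = x/a; then A² and the length scale cancel, so P = ∫_{1/6}^{1} u^2·(1 - u)^2 du ÷ ∫_{0}^{1} u^2·(1 - u)^2 du.
Using ∫ u^2·(1 - u)^2 du = u^3·(6·u^2 - 15·u + 10)/30, the numerator is 125/3888 and the denominator is 1/30.
The result is P = 625/648.

P ≈ 0.965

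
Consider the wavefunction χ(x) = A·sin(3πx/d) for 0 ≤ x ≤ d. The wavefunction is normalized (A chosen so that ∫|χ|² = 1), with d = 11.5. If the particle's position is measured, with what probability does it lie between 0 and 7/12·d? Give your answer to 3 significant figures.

|χ|² is the probability density, so P = ∫_{0}^{7/12·d} |χ|² dx.
With A² fixed by ∫|χ|² = 1, i.e. A² = (d/2)^(−1), substitute and integrate.
In terms of u = x/d (A² and the length scale cancel between numerator and denominator), P = [∫_{0}^{7/12} sin(3·π·u)^2 du] / [∫_{0}^{1} sin(3·π·u)^2 du].
With ∫ sin(3·π·u)^2 du = u/2 - sin(6·π·u)/(12·π) + C, the region integral is 1/(12·π) + 7/24 and the full one is 1/2.
The result is P = (2 + 7·π)/(12·π).

P ≈ 0.636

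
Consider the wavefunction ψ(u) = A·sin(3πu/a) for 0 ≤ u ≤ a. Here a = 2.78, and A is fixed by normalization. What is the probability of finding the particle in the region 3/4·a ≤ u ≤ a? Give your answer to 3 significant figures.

P ≈ 0.303

The probability is P = ∫ |ψ|² du over [3/4·a, a].
Since A² = 1/(a/2), this is the region integral divided by the full normalization integral.
In terms of t = u/a (A² and the length scale cancel between numerator and denominator), P = [∫_{3/4}^{1} sin(3·π·t)^2 dt] / [∫_{0}^{1} sin(3·π·t)^2 dt].
With ∫ sin(3·π·t)^2 dt = t/2 - sin(6·π·t)/(12·π) + C, the region integral is 1/(12·π) + 1/8 and the full one is 1/2.
This works out to P = (2 + 3·π)/(12·π).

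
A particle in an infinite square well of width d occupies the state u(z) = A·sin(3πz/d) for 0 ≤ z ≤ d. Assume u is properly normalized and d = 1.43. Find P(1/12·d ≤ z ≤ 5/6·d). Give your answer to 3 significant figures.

P = ∫_{1/12·d}^{5/6·d} |u(z)|² dz.
Since A² = 1/(d/2), this is the region integral divided by the full normalization integral.
Substituting t = z/d, A² and the length scale cancel in the ratio: P = ∫_{1/12}^{5/6} sin(3·π·t)^2 dt / ∫_{0}^{1} sin(3·π·t)^2 dt.
With ∫ sin(3·π·t)^2 dt = t/2 - sin(6·π·t)/(12·π) + C, the region integral is 1/(12·π) + 3/8 and the full one is 1/2.
Evaluating gives P = (2 + 9·π)/(12·π).

P ≈ 0.803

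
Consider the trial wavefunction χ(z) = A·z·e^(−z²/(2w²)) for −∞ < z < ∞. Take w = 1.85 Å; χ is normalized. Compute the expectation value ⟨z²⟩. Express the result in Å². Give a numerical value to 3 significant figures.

By definition ⟨z²⟩ = ∫ z^2 |χ(z)|² dz.
Since the A² factors cancel between numerator and denominator, ⟨z²⟩ = 3·w^2/2.
With w = 1.85, ⟨z^2⟩ = 5.134.

⟨z^2⟩ ≈ 5.13 Å^2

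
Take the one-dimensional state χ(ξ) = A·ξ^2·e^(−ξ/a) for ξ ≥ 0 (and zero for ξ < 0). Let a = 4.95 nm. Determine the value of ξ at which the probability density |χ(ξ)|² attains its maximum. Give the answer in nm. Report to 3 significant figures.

The maximum of |χ(ξ)|² occurs where its derivative vanishes.
This gives ξ = 2·a.
With a = 4.95, the most probable position is 9.900 nm.

ξ ≈ 9.90 nm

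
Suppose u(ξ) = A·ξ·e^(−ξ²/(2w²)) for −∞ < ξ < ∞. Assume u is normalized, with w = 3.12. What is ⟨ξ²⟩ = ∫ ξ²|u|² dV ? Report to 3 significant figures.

⟨ξ^2⟩ ≈ 14.6

⟨ξ²⟩ = ∫ ξ^2 |u|² dξ over the full domain.
Using the Gaussian integral ∫_{−∞}^{∞} e^(−αξ²) dξ = √(π/α), the ratio of the moment integral to the normalization integral gives ⟨ξ²⟩ = 3·w^2/2.
With w = 3.12, ⟨ξ^2⟩ = 14.60.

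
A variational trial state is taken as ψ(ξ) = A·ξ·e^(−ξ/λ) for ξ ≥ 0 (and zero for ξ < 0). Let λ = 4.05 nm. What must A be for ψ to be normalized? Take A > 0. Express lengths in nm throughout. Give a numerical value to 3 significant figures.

Require ∫ |ψ|² dξ = 1 over the whole domain.
Recall ∫₀^∞ ξ^m e^(−ξ/β) dξ = m!·β^(m+1), with ψ = A·ξ·e^(−ξ/λ), the integral evaluates to A²·[λ^3/4].
Plugging in λ = 4.05 yields A = 0.2454.

A ≈ 0.245 nm^(-3/2)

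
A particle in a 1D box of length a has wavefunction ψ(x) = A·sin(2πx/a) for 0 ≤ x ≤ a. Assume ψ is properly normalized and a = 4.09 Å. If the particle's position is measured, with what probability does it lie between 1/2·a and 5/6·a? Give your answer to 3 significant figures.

P ≈ 0.402

P = ∫_{1/2·a}^{5/6·a} |ψ(x)|² dx.
The normalization integral ∫|ψ|²dx over the whole domain equals a/2·A², and A² cancels in the ratio.
Let u = x/a; then A² and the length scale cancel, so P = ∫_{1/2}^{5/6} sin(2·π·u)^2 du ÷ ∫_{0}^{1} sin(2·π·u)^2 du.
Using ∫ sin(2·π·u)^2 du = u/2 - sin(4·π·u)/(8·π), the numerator is √(3)/(16·π) + 1/6 and the denominator is 1/2.
Evaluating gives P = (√(3)/8 + π/3)/π.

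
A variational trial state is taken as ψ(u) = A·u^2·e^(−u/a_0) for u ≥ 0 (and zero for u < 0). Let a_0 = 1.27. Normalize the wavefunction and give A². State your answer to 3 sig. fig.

A^2 ≈ 0.404

Require ∫ |ψ|² du = 1 over the whole domain.
With ψ = A·u^2·e^(−u/a_0), the integral evaluates to A²·[3·a_0^5/4].
With a_0 = 1.27: A² = 0.4036 and A = 0.6353.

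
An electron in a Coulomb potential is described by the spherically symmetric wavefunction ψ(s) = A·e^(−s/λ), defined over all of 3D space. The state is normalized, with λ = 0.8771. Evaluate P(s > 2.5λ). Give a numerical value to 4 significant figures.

P ≈ 0.1247

With dV = 4πs²ds, the probability is ∫|ψ|² dV over s > 2.5λ.
Normalization gives A² = 1/(π·λ^3).
Substituting u = s/λ, A², 4π and the length scale all cancel in the ratio: P = ∫_{2.5}^{∞} u^2·e^(-2·u) du / ∫_{0}^{∞} u^2·e^(-2·u) du.
With ∫ u^2·e^(-2·u) du = -(2·u^2 + 2·u + 1)·e^(-2·u)/4 + C, the region integral is 37·e^(-5)/8 and the full one is 1/4.
Taking the ratio yields P = 0.12465.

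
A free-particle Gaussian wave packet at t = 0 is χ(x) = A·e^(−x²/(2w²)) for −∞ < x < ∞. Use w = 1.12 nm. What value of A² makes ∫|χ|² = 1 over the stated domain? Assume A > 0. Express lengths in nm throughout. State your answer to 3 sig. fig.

We need A² ∫|f|² dx = 1, taking the integral from −∞ to ∞.
Carrying out the integral gives A² · √(π)·w.
Setting this equal to 1 gives A² = 1/(√(π)·w).
Plugging in w = 1.12 yields A = 0.7097.

A^2 ≈ 0.504 nm^(-1)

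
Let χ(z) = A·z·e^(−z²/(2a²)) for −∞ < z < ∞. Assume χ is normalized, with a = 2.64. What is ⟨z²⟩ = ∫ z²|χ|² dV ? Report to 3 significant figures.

⟨z^2⟩ ≈ 10.5

⟨z²⟩ = ∫ z^2 |χ|² dz over the full domain.
The ratio of the moment integral to the normalization integral gives ⟨z²⟩ = 3·a^2/2.
With a = 2.64, ⟨z^2⟩ = 10.45.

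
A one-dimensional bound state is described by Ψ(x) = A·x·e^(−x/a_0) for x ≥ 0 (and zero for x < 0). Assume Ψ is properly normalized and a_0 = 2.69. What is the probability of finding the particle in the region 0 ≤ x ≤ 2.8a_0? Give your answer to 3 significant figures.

P ≈ 0.918

P = ∫_{0}^{2.8a_0} |Ψ(x)|² dx.
Since A² = 1/(a_0^3/4), this is the region integral divided by the full normalization integral.
Substituting u = x/a_0, A² and the length scale cancel in the ratio: P = ∫_{0}^{2.8} u^2·e^(-2·u) du / ∫_{0}^{∞} u^2·e^(-2·u) du.
An antiderivative of u^2·e^(-2·u) is -(2·u^2 + 2·u + 1)·e^(-2·u)/4; evaluating from 0 to 2.8 gives 1/4 - 557·e^(-28/5)/100, while the full integral is 1/4.
Evaluating gives P = 0.9176.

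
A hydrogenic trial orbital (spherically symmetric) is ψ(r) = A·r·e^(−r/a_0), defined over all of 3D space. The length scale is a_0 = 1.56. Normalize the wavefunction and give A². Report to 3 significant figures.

A^2 ≈ 0.0115

The normalization condition is ∫|ψ|² 4πr² dr = 1 from 0 to ∞.
In 3D with spherical symmetry the volume element is 4πr² dr.
With ∫₀^∞ r^4 e^(−αr) dr = 4!/α^5, carrying out the integral gives A² · 3·π·a_0^5.
So A² = (3·π·a_0^5)^(−1).
Plugging in a_0 = 1.56 yields A = 0.1072.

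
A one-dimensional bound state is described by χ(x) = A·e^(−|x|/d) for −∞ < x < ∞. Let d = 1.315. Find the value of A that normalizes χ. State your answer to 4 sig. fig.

A ≈ 0.8720

We need A² ∫|f|² dx = 1, taking the integral from −∞ to ∞.
The integral (without the A² prefactor) comes out to d.
So A² = (d)^(−1).
With d = 1.315: A² = 0.76046 and A = 0.87204.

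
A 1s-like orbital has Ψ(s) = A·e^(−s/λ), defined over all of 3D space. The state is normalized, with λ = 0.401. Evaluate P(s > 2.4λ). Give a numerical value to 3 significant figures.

With dV = 4πs²ds, the probability is ∫|Ψ|² dV over s > 2.4λ.
A² is fixed by ∫₀^∞ 4πs²|Ψ|² ds = 1, i.e. A² = (π·λ^3)^(−1).
Let u = s/λ; then A², 4π and the length scale all cancel, so P = ∫_{2.4}^{∞} u^2·e^(-2·u) du ÷ ∫_{0}^{∞} u^2·e^(-2·u) du.
An antiderivative of u^2·e^(-2·u) is -(2·u^2 + 2·u + 1)·e^(-2·u)/4; evaluating from 2.4 to ∞ gives 433·e^(-24/5)/100, while the full integral is 1/4.
The region integral divided by the full integral gives P = 0.1425.

P ≈ 0.143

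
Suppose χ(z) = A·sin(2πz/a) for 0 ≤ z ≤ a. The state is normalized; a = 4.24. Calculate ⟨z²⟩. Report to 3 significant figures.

By definition ⟨z²⟩ = ∫ z^2 |χ(z)|² dz.
With ∫₀^a sin²(nπz/a) dz = a/2, since the A² factors cancel between numerator and denominator, ⟨z²⟩ = -a^2/(8·π^2) + a^2/3.
Putting a = 4.24 gives 5.765.

⟨z^2⟩ ≈ 5.76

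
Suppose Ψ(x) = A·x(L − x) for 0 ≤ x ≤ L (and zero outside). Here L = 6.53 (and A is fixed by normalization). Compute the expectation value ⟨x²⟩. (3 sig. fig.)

⟨x²⟩ = ∫ x^2 |Ψ|² dx over the full domain.
Expanding the polynomial and integrating term by term, since the A² factors cancel between numerator and denominator, ⟨x²⟩ = 2·L^2/7.
With L = 6.53, ⟨x^2⟩ = 12.18.

⟨x^2⟩ ≈ 12.2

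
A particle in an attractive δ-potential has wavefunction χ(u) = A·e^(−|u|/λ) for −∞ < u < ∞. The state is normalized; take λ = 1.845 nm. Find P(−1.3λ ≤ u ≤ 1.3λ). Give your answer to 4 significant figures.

|χ|² is the probability density, so P = ∫_{−1.3λ}^{1.3λ} |χ|² du.
Since A² = 1/(λ), this is the region integral divided by the full normalization integral.
Both integrals are even about u = 0, so only the u ≥ 0 halves are needed (the factors of 2 cancel). Let t = u/λ; then A² and the length scale cancel, so P = ∫_{0}^{1.3} e^(-2·t) dt ÷ ∫_{0}^{∞} e^(-2·t) dt.
Using ∫ e^(-2·t) dt = -e^(-2·t)/2, the numerator is 1/2 - e^(-13/5)/2 and the denominator is 1/2.
Taking the ratio, P = 0.92573.

P ≈ 0.9257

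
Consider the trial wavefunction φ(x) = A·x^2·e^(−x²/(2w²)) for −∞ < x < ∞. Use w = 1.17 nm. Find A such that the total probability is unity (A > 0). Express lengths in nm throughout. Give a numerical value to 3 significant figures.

A ≈ 0.586 nm^(-5/2)

Require ∫ |φ|² dx = 1 over the whole domain.
Carrying out the integral gives A² · 3·√(π)·w^5/4.
So A² = (3·√(π)·w^5/4)^(−1).
With w = 1.17: A² = 0.3431 and A = 0.5858.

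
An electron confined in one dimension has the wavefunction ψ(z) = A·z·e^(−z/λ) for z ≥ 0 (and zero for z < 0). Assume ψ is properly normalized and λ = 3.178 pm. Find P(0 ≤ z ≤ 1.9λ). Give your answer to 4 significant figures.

P ≈ 0.7311

|ψ|² is the probability density, so P = ∫_{0}^{1.9λ} |ψ|² dz.
The normalization integral ∫|ψ|²dz over the whole domain equals λ^3/4·A², and A² cancels in the ratio.
Substituting u = z/λ, A² and the length scale cancel in the ratio: P = ∫_{0}^{1.9} u^2·e^(-2·u) du / ∫_{0}^{∞} u^2·e^(-2·u) du.
Using ∫ u^2·e^(-2·u) du = -(2·u^2 + 2·u + 1)·e^(-2·u)/4, the numerator is 1/4 - 601·e^(-19/5)/200 and the denominator is 1/4.
This works out to P = 0.73110.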